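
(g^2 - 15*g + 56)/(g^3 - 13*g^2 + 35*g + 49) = (g - 8)/(g^2 - 6*g - 7)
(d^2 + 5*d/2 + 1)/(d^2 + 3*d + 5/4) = 2*(d + 2)/(2*d + 5)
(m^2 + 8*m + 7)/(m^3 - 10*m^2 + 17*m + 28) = (m + 7)/(m^2 - 11*m + 28)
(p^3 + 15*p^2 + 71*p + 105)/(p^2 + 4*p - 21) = (p^2 + 8*p + 15)/(p - 3)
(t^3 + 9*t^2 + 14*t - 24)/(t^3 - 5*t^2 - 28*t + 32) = (t + 6)/(t - 8)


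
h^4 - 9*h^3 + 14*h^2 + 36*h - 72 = (h - 6)*(h - 3)*(h - 2)*(h + 2)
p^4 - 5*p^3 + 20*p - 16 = (p - 4)*(p - 2)*(p - 1)*(p + 2)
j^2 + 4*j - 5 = (j - 1)*(j + 5)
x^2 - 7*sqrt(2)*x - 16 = (x - 8*sqrt(2))*(x + sqrt(2))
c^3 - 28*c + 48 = (c - 4)*(c - 2)*(c + 6)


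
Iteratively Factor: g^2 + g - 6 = (g - 2)*(g + 3)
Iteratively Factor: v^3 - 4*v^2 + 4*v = (v - 2)*(v^2 - 2*v) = v*(v - 2)*(v - 2)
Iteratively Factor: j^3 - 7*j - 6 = (j + 2)*(j^2 - 2*j - 3) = (j - 3)*(j + 2)*(j + 1)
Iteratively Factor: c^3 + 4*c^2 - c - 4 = (c + 4)*(c^2 - 1) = (c + 1)*(c + 4)*(c - 1)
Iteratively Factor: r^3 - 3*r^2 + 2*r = (r - 2)*(r^2 - r) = (r - 2)*(r - 1)*(r)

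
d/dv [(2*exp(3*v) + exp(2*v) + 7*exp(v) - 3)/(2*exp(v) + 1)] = (8*exp(3*v) + 8*exp(2*v) + 2*exp(v) + 13)*exp(v)/(4*exp(2*v) + 4*exp(v) + 1)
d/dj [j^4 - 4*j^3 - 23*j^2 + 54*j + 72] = 4*j^3 - 12*j^2 - 46*j + 54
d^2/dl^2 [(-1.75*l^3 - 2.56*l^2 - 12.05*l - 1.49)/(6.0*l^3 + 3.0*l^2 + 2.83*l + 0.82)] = (-121.32*l^6 - 2424.51*l^5 - 1580.9472*l^4 - 36.42155*l^3 + 492.5901*l^2 + 138.882*l + 35.94805)/(216.0*l^9 + 324.0*l^8 + 467.64*l^7 + 421.2*l^6 + 309.1302*l^5 + 177.7617*l^4 + 76.539187*l^3 + 25.753494*l^2 + 5.708676*l + 0.551368)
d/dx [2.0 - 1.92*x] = -1.92000000000000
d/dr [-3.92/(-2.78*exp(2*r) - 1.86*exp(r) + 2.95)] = (-21.7952*exp(r) - 7.2912)*exp(r)/(2.78*exp(2*r) + 1.86*exp(r) - 2.95)^2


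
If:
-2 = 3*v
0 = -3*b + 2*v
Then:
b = -4/9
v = -2/3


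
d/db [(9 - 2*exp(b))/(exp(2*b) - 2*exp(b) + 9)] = 2*(exp(b) - 9)*exp(2*b)/(exp(4*b) - 4*exp(3*b) + 22*exp(2*b) - 36*exp(b) + 81)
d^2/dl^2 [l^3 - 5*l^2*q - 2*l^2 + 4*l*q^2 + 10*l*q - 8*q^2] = 6*l - 10*q - 4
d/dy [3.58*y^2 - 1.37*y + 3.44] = 7.16*y - 1.37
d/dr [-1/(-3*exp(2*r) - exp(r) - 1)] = (-6*exp(r) - 1)*exp(r)/(3*exp(2*r) + exp(r) + 1)^2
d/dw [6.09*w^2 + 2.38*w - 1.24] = 12.18*w + 2.38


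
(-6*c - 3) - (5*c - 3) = -11*c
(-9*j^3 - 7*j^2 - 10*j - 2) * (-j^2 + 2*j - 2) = 9*j^5 - 11*j^4 + 14*j^3 - 4*j^2 + 16*j + 4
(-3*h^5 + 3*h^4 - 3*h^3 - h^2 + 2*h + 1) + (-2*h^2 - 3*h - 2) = -3*h^5 + 3*h^4 - 3*h^3 - 3*h^2 - h - 1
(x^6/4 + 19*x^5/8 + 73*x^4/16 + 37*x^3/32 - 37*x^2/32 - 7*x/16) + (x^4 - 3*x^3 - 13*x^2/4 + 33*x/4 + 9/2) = x^6/4 + 19*x^5/8 + 89*x^4/16 - 59*x^3/32 - 141*x^2/32 + 125*x/16 + 9/2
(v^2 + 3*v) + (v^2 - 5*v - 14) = 2*v^2 - 2*v - 14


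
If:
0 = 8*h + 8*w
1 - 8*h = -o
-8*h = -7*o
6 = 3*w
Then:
No Solution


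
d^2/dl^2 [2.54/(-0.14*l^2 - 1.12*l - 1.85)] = (0.099568*l^2 + 0.796544*l - 2.54*(0.28*l + 1.12)*(0.56*l + 2.24) + 1.31572)/(0.14*l^2 + 1.12*l + 1.85)^3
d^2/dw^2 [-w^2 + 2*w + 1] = -2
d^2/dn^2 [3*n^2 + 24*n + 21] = 6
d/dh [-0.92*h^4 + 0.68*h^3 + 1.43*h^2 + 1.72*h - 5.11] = -3.68*h^3 + 2.04*h^2 + 2.86*h + 1.72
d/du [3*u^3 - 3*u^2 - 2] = 3*u*(3*u - 2)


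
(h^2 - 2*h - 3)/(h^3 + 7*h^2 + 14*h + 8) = (h - 3)/(h^2 + 6*h + 8)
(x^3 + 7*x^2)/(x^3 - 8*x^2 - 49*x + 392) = x^2/(x^2 - 15*x + 56)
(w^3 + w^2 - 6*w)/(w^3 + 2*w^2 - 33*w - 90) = w*(w - 2)/(w^2 - w - 30)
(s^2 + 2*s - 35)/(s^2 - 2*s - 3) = (-s^2 - 2*s + 35)/(-s^2 + 2*s + 3)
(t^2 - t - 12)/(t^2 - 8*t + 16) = (t + 3)/(t - 4)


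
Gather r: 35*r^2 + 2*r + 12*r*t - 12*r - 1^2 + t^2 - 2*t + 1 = 35*r^2 + r*(12*t - 10) + t^2 - 2*t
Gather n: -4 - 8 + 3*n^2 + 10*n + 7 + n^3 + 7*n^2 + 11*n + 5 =n^3 + 10*n^2 + 21*n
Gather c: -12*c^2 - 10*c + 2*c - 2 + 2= -12*c^2 - 8*c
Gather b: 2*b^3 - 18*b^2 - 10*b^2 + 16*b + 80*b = 2*b^3 - 28*b^2 + 96*b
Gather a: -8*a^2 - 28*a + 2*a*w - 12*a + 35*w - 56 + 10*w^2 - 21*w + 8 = -8*a^2 + a*(2*w - 40) + 10*w^2 + 14*w - 48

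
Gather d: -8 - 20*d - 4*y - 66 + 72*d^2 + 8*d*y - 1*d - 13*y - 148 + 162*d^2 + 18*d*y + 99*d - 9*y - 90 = 234*d^2 + d*(26*y + 78) - 26*y - 312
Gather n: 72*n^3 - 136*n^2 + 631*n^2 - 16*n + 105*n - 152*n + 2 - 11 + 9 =72*n^3 + 495*n^2 - 63*n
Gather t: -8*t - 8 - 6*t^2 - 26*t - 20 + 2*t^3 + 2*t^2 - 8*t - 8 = 2*t^3 - 4*t^2 - 42*t - 36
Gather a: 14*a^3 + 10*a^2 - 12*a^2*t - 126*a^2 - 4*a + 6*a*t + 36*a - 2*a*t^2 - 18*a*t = 14*a^3 + a^2*(-12*t - 116) + a*(-2*t^2 - 12*t + 32)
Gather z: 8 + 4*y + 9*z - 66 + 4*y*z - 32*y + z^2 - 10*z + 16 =-28*y + z^2 + z*(4*y - 1) - 42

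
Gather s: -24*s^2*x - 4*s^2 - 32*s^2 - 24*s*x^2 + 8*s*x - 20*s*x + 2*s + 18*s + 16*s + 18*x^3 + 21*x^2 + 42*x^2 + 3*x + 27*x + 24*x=s^2*(-24*x - 36) + s*(-24*x^2 - 12*x + 36) + 18*x^3 + 63*x^2 + 54*x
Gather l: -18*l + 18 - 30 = -18*l - 12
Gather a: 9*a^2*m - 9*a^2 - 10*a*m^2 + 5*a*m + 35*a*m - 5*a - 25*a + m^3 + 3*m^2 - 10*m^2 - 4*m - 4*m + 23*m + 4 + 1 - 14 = a^2*(9*m - 9) + a*(-10*m^2 + 40*m - 30) + m^3 - 7*m^2 + 15*m - 9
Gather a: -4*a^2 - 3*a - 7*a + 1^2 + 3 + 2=-4*a^2 - 10*a + 6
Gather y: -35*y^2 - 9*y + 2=-35*y^2 - 9*y + 2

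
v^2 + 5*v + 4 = (v + 1)*(v + 4)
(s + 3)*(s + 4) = s^2 + 7*s + 12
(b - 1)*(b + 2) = b^2 + b - 2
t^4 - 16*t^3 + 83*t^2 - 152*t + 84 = (t - 7)*(t - 6)*(t - 2)*(t - 1)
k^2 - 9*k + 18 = (k - 6)*(k - 3)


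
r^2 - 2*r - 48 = (r - 8)*(r + 6)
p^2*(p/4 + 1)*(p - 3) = p^4/4 + p^3/4 - 3*p^2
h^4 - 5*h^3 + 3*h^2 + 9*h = h*(h - 3)^2*(h + 1)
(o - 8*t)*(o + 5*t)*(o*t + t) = o^3*t - 3*o^2*t^2 + o^2*t - 40*o*t^3 - 3*o*t^2 - 40*t^3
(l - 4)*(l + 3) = l^2 - l - 12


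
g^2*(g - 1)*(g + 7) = g^4 + 6*g^3 - 7*g^2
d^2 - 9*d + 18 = (d - 6)*(d - 3)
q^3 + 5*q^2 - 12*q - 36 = (q - 3)*(q + 2)*(q + 6)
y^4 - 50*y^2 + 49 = (y - 7)*(y - 1)*(y + 1)*(y + 7)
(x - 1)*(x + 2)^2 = x^3 + 3*x^2 - 4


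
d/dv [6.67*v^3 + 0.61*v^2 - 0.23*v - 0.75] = 20.01*v^2 + 1.22*v - 0.23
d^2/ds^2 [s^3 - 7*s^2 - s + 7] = 6*s - 14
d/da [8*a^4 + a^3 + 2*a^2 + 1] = a*(32*a^2 + 3*a + 4)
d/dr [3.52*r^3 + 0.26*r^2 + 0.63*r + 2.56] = 10.56*r^2 + 0.52*r + 0.63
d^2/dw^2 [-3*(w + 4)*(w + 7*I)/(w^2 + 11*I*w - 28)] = 24*(-1 + I)/(w^3 + 12*I*w^2 - 48*w - 64*I)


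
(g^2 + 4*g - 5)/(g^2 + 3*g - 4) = (g + 5)/(g + 4)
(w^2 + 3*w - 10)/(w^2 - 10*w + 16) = (w + 5)/(w - 8)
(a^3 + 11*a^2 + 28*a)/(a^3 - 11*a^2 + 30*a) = (a^2 + 11*a + 28)/(a^2 - 11*a + 30)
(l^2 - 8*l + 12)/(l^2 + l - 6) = (l - 6)/(l + 3)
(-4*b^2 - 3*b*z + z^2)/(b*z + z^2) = (-4*b + z)/z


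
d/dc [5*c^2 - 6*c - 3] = 10*c - 6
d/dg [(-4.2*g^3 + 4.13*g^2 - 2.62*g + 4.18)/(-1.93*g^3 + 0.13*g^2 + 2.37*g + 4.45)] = (7.4249*g^4 - 30.0212*g^3 - 21.7391*g^2 + 35.6702*g - 21.5656)/(3.7249*g^6 - 0.5018*g^5 - 9.1313*g^4 - 16.5608*g^3 + 6.7739*g^2 + 21.093*g + 19.8025)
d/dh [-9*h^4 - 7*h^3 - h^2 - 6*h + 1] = -36*h^3 - 21*h^2 - 2*h - 6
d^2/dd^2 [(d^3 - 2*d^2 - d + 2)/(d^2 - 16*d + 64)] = 6*(53*d - 46)/(d^4 - 32*d^3 + 384*d^2 - 2048*d + 4096)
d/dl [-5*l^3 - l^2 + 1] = l*(-15*l - 2)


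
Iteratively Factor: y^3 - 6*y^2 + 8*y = (y - 4)*(y^2 - 2*y) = y*(y - 4)*(y - 2)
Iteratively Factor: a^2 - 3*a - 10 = (a - 5)*(a + 2)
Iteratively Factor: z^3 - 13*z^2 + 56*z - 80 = (z - 5)*(z^2 - 8*z + 16) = (z - 5)*(z - 4)*(z - 4)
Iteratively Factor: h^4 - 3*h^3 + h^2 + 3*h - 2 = (h - 1)*(h^3 - 2*h^2 - h + 2) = (h - 1)^2*(h^2 - h - 2) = (h - 2)*(h - 1)^2*(h + 1)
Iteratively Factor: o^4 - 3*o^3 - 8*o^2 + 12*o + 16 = (o - 4)*(o^3 + o^2 - 4*o - 4) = (o - 4)*(o + 1)*(o^2 - 4) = (o - 4)*(o + 1)*(o + 2)*(o - 2)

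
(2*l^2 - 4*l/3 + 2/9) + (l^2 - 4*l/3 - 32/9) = 3*l^2 - 8*l/3 - 10/3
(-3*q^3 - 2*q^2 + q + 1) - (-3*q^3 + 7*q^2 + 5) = -9*q^2 + q - 4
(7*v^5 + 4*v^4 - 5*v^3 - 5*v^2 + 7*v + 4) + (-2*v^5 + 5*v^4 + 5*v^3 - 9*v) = 5*v^5 + 9*v^4 - 5*v^2 - 2*v + 4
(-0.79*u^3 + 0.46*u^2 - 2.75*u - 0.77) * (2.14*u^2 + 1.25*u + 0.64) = -1.6906*u^5 - 0.00309999999999999*u^4 - 5.8156*u^3 - 4.7909*u^2 - 2.7225*u - 0.4928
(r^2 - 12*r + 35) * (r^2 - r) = r^4 - 13*r^3 + 47*r^2 - 35*r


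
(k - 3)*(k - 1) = k^2 - 4*k + 3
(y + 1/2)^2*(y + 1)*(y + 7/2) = y^4 + 11*y^3/2 + 33*y^2/4 + 37*y/8 + 7/8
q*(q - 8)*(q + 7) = q^3 - q^2 - 56*q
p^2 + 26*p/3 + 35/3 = (p + 5/3)*(p + 7)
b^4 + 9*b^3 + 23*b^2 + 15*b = b*(b + 1)*(b + 3)*(b + 5)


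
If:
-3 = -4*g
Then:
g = 3/4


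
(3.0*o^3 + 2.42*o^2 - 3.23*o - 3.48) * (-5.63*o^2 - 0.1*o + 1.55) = -16.89*o^5 - 13.9246*o^4 + 22.5929*o^3 + 23.6664*o^2 - 4.6585*o - 5.394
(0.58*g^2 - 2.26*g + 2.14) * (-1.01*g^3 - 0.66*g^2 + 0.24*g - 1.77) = -0.5858*g^5 + 1.8998*g^4 - 0.5306*g^3 - 2.9814*g^2 + 4.5138*g - 3.7878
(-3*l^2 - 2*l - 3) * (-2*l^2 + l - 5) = 6*l^4 + l^3 + 19*l^2 + 7*l + 15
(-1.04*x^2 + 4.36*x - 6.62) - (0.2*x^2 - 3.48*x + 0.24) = -1.24*x^2 + 7.84*x - 6.86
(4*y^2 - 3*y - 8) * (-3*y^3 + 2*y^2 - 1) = -12*y^5 + 17*y^4 + 18*y^3 - 20*y^2 + 3*y + 8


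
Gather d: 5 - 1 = 4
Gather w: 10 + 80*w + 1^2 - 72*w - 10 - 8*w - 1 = 0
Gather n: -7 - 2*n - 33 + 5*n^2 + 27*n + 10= 5*n^2 + 25*n - 30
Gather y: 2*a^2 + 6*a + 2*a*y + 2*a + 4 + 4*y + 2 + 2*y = 2*a^2 + 8*a + y*(2*a + 6) + 6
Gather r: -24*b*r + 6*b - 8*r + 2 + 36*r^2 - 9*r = 6*b + 36*r^2 + r*(-24*b - 17) + 2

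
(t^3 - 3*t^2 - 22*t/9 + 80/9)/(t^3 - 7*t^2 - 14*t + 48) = (t^2 - t - 40/9)/(t^2 - 5*t - 24)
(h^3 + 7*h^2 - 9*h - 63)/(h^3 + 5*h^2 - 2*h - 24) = (h^2 + 4*h - 21)/(h^2 + 2*h - 8)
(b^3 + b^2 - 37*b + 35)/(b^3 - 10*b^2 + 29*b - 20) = (b + 7)/(b - 4)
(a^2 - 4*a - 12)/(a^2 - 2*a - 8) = (a - 6)/(a - 4)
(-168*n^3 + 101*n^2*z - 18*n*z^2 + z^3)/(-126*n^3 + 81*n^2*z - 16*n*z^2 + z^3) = (-8*n + z)/(-6*n + z)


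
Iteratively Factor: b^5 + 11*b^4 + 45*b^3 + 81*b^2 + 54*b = (b + 3)*(b^4 + 8*b^3 + 21*b^2 + 18*b) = (b + 3)^2*(b^3 + 5*b^2 + 6*b) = b*(b + 3)^2*(b^2 + 5*b + 6) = b*(b + 2)*(b + 3)^2*(b + 3)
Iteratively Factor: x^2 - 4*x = (x)*(x - 4)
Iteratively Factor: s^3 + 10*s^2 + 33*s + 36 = (s + 3)*(s^2 + 7*s + 12) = (s + 3)*(s + 4)*(s + 3)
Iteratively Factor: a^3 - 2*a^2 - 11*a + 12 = (a - 1)*(a^2 - a - 12) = (a - 4)*(a - 1)*(a + 3)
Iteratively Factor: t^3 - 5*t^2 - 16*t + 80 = (t + 4)*(t^2 - 9*t + 20) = (t - 5)*(t + 4)*(t - 4)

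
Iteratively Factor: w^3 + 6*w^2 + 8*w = (w)*(w^2 + 6*w + 8) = w*(w + 4)*(w + 2)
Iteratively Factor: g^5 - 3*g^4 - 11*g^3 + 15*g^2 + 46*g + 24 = (g - 4)*(g^4 + g^3 - 7*g^2 - 13*g - 6) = (g - 4)*(g + 1)*(g^3 - 7*g - 6) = (g - 4)*(g + 1)^2*(g^2 - g - 6) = (g - 4)*(g - 3)*(g + 1)^2*(g + 2)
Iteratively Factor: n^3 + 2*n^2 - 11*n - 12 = (n + 4)*(n^2 - 2*n - 3) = (n - 3)*(n + 4)*(n + 1)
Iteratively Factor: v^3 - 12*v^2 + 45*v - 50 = (v - 2)*(v^2 - 10*v + 25) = (v - 5)*(v - 2)*(v - 5)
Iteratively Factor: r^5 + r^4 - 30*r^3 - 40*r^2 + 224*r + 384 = (r + 4)*(r^4 - 3*r^3 - 18*r^2 + 32*r + 96) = (r + 2)*(r + 4)*(r^3 - 5*r^2 - 8*r + 48) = (r - 4)*(r + 2)*(r + 4)*(r^2 - r - 12) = (r - 4)*(r + 2)*(r + 3)*(r + 4)*(r - 4)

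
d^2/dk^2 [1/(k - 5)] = 2/(k - 5)^3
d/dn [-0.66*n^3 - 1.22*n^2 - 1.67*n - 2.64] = -1.98*n^2 - 2.44*n - 1.67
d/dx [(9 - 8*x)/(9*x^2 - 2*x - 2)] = 2*(36*x^2 - 81*x + 17)/(81*x^4 - 36*x^3 - 32*x^2 + 8*x + 4)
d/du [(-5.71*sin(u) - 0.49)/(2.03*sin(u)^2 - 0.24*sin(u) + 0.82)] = (11.5913*sin(u)^2 + 1.9894*sin(u) - 4.7998)*cos(u)/(4.1209*sin(u)^4 - 0.9744*sin(u)^3 + 3.3868*sin(u)^2 - 0.3936*sin(u) + 0.6724)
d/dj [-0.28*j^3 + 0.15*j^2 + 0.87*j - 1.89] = -0.84*j^2 + 0.3*j + 0.87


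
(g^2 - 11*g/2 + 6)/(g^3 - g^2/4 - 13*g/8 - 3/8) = 4*(g - 4)/(4*g^2 + 5*g + 1)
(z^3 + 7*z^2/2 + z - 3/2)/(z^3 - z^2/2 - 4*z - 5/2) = (2*z^2 + 5*z - 3)/(2*z^2 - 3*z - 5)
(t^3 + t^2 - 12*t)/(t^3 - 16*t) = (t - 3)/(t - 4)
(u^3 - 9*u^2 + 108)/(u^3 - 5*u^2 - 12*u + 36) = (u - 6)/(u - 2)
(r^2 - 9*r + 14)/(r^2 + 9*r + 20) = (r^2 - 9*r + 14)/(r^2 + 9*r + 20)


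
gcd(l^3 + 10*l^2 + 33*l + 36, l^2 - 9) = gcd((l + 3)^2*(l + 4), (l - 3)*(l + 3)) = l + 3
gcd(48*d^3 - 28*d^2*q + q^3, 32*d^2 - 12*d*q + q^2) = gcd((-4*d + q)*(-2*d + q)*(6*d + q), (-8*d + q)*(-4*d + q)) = -4*d + q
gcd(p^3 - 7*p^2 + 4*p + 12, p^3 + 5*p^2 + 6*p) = 1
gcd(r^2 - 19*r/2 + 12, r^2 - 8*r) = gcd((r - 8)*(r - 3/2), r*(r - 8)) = r - 8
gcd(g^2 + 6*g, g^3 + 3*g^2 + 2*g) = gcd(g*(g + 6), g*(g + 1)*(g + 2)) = g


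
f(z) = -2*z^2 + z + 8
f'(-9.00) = 37.00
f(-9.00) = -163.00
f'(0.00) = 1.00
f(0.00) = 8.00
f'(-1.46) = 6.84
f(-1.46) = 2.28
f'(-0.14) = 1.56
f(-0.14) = 7.82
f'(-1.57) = 7.28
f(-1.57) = 1.50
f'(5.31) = -20.24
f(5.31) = -43.08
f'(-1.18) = 5.72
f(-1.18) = 4.04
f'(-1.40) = 6.60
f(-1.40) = 2.68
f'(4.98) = -18.92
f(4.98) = -36.62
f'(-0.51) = 3.04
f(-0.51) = 6.97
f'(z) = 1 - 4*z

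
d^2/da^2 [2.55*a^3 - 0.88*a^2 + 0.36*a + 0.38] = 15.3*a - 1.76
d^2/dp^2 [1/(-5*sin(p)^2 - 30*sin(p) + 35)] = 2*(2*sin(p)^3 + 11*sin(p)^2 + 40*sin(p) + 43)/(5*(sin(p) - 1)^2*(sin(p) + 7)^3)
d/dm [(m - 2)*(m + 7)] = 2*m + 5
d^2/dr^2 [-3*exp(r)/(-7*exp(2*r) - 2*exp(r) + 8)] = (147*exp(4*r) - 42*exp(3*r) + 1008*exp(2*r) + 48*exp(r) + 192)*exp(r)/(343*exp(6*r) + 294*exp(5*r) - 1092*exp(4*r) - 664*exp(3*r) + 1248*exp(2*r) + 384*exp(r) - 512)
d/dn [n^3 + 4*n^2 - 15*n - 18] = 3*n^2 + 8*n - 15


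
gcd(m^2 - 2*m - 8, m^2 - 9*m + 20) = m - 4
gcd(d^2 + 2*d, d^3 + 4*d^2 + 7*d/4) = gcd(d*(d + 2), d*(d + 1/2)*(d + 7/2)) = d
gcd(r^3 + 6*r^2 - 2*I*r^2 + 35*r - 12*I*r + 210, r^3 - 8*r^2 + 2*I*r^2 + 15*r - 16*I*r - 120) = r + 5*I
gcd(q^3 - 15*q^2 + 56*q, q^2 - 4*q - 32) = q - 8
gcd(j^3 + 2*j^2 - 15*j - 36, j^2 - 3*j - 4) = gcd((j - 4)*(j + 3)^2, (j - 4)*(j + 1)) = j - 4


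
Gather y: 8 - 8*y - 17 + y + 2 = -7*y - 7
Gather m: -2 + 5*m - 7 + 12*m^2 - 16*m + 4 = 12*m^2 - 11*m - 5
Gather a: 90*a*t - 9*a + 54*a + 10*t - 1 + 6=a*(90*t + 45) + 10*t + 5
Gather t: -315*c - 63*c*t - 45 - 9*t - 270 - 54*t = -315*c + t*(-63*c - 63) - 315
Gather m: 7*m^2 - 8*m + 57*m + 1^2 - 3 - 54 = 7*m^2 + 49*m - 56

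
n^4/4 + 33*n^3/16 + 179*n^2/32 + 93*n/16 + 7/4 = (n/4 + 1)*(n + 1/2)*(n + 7/4)*(n + 2)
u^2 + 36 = (u - 6*I)*(u + 6*I)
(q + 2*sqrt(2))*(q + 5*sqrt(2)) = q^2 + 7*sqrt(2)*q + 20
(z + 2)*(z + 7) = z^2 + 9*z + 14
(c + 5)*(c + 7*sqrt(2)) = c^2 + 5*c + 7*sqrt(2)*c + 35*sqrt(2)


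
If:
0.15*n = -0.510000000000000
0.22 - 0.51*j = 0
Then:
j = 0.43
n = -3.40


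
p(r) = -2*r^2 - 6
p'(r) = -4*r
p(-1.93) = -13.45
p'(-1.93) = 7.72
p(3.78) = -34.58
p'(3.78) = -15.12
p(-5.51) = -66.72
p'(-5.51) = 22.04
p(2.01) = -14.08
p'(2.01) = -8.04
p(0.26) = -6.14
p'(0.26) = -1.04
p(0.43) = -6.37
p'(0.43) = -1.72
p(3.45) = -29.80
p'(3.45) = -13.80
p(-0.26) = -6.14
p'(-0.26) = 1.04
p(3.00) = -24.00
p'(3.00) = -12.00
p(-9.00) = -168.00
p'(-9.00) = 36.00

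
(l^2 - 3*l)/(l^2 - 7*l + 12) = l/(l - 4)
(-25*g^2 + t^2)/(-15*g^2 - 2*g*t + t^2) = (5*g + t)/(3*g + t)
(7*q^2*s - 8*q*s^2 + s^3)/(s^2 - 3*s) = (7*q^2 - 8*q*s + s^2)/(s - 3)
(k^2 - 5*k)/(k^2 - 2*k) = (k - 5)/(k - 2)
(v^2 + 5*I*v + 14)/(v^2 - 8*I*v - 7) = (v^2 + 5*I*v + 14)/(v^2 - 8*I*v - 7)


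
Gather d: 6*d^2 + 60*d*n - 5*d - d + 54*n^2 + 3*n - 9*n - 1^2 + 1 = 6*d^2 + d*(60*n - 6) + 54*n^2 - 6*n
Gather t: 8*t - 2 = 8*t - 2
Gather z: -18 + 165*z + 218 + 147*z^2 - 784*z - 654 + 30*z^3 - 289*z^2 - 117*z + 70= 30*z^3 - 142*z^2 - 736*z - 384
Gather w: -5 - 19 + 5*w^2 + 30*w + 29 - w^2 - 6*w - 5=4*w^2 + 24*w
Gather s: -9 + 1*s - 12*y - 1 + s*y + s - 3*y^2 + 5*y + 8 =s*(y + 2) - 3*y^2 - 7*y - 2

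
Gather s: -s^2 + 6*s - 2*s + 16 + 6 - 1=-s^2 + 4*s + 21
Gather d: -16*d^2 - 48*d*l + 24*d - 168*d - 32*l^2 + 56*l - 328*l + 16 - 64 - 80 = -16*d^2 + d*(-48*l - 144) - 32*l^2 - 272*l - 128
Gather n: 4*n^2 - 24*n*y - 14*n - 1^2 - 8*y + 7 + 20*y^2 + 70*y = 4*n^2 + n*(-24*y - 14) + 20*y^2 + 62*y + 6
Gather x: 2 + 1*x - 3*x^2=-3*x^2 + x + 2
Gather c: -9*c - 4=-9*c - 4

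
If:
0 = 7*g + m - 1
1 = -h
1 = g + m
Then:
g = 0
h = -1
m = 1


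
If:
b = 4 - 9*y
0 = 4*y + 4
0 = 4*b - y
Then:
No Solution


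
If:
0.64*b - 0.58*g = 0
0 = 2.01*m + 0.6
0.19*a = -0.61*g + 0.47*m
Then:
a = -3.21052631578947*g - 0.738413197172035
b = 0.90625*g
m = -0.30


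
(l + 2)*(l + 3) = l^2 + 5*l + 6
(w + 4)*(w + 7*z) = w^2 + 7*w*z + 4*w + 28*z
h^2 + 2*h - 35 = (h - 5)*(h + 7)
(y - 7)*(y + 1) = y^2 - 6*y - 7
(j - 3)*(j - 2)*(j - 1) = j^3 - 6*j^2 + 11*j - 6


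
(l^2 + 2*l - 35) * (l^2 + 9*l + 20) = l^4 + 11*l^3 + 3*l^2 - 275*l - 700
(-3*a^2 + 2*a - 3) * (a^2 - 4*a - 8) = -3*a^4 + 14*a^3 + 13*a^2 - 4*a + 24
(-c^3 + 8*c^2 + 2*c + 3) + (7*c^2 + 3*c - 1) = -c^3 + 15*c^2 + 5*c + 2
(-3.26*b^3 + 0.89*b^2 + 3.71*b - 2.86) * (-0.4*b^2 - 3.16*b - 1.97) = 1.304*b^5 + 9.9456*b^4 + 2.1258*b^3 - 12.3329*b^2 + 1.7289*b + 5.6342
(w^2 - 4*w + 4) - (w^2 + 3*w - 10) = 14 - 7*w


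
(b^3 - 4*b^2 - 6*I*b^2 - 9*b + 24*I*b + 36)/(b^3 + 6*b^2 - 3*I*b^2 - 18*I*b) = (b^2 - b*(4 + 3*I) + 12*I)/(b*(b + 6))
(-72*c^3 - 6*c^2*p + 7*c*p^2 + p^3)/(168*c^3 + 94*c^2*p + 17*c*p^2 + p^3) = (-3*c + p)/(7*c + p)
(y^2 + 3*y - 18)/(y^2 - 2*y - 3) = (y + 6)/(y + 1)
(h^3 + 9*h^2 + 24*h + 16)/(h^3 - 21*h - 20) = (h + 4)/(h - 5)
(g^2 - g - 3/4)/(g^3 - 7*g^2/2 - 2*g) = (g - 3/2)/(g*(g - 4))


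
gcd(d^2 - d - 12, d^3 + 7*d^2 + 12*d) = d + 3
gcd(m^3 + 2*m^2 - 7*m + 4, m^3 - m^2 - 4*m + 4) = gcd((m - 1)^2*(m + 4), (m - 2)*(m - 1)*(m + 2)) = m - 1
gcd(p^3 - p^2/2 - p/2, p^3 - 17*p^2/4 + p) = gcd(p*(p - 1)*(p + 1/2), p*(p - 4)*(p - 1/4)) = p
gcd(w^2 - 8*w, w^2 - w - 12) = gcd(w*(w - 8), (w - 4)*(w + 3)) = 1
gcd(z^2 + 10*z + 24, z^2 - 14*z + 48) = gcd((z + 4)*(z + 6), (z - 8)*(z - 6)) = 1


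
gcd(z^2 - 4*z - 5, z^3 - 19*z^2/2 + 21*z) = 1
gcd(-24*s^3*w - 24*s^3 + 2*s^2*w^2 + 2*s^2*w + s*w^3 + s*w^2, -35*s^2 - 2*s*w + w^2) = 1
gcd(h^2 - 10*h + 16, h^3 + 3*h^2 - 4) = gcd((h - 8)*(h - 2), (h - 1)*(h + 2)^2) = 1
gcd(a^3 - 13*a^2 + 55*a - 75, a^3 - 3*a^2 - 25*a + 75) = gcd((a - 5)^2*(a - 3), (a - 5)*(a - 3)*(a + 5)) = a^2 - 8*a + 15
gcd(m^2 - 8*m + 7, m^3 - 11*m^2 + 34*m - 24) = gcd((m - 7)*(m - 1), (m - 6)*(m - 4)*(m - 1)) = m - 1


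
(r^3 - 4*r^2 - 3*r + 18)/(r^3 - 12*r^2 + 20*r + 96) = (r^2 - 6*r + 9)/(r^2 - 14*r + 48)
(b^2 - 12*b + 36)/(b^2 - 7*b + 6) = (b - 6)/(b - 1)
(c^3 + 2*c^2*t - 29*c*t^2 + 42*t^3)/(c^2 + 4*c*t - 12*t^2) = (c^2 + 4*c*t - 21*t^2)/(c + 6*t)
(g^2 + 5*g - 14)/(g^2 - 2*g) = (g + 7)/g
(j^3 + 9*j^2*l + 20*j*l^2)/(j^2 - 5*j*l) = (j^2 + 9*j*l + 20*l^2)/(j - 5*l)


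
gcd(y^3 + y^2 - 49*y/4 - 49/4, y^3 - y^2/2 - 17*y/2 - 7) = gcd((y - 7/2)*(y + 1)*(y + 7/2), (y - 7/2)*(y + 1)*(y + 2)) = y^2 - 5*y/2 - 7/2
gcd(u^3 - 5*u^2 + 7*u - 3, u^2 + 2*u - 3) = u - 1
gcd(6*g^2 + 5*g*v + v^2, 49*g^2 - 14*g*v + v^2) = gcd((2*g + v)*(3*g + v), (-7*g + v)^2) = 1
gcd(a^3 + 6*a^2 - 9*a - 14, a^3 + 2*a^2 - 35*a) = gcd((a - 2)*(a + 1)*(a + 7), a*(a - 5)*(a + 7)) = a + 7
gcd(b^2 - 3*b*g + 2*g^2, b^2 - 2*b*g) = b - 2*g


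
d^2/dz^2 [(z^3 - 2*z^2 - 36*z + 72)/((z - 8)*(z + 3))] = 6*(z^3 + 144*z^2 - 648*z + 2232)/(z^6 - 15*z^5 + 3*z^4 + 595*z^3 - 72*z^2 - 8640*z - 13824)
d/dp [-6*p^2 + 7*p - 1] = 7 - 12*p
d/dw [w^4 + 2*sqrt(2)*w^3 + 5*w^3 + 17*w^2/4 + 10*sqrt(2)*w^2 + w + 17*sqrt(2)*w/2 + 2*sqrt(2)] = 4*w^3 + 6*sqrt(2)*w^2 + 15*w^2 + 17*w/2 + 20*sqrt(2)*w + 1 + 17*sqrt(2)/2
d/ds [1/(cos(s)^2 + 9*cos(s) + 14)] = (2*cos(s) + 9)*sin(s)/(cos(s)^2 + 9*cos(s) + 14)^2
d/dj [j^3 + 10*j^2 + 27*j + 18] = 3*j^2 + 20*j + 27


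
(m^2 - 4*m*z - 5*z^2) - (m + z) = m^2 - 4*m*z - m - 5*z^2 - z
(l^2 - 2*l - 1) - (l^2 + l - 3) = 2 - 3*l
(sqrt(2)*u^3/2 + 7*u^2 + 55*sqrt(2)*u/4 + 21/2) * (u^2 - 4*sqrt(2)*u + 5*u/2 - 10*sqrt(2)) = sqrt(2)*u^5/2 + 5*sqrt(2)*u^4/4 + 3*u^4 - 57*sqrt(2)*u^3/4 + 15*u^3/2 - 199*u^2/2 - 285*sqrt(2)*u^2/8 - 995*u/4 - 42*sqrt(2)*u - 105*sqrt(2)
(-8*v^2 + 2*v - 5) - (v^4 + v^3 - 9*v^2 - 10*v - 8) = -v^4 - v^3 + v^2 + 12*v + 3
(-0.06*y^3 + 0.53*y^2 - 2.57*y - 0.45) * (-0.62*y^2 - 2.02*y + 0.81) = 0.0372*y^5 - 0.2074*y^4 + 0.4742*y^3 + 5.8997*y^2 - 1.1727*y - 0.3645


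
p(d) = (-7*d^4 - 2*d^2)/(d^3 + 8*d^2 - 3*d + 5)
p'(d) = (-28*d^3 - 4*d)/(d^3 + 8*d^2 - 3*d + 5) + (-7*d^4 - 2*d^2)*(-3*d^2 - 16*d + 3)/(d^3 + 8*d^2 - 3*d + 5)^2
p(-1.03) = -0.65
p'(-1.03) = 1.56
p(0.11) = -0.01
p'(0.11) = -0.10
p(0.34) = -0.07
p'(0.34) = -0.46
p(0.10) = -0.00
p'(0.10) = -0.09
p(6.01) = -18.67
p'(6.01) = -4.75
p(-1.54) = -1.77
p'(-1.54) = 2.89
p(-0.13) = -0.01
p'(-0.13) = 0.10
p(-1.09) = -0.74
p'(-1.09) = 1.70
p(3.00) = -6.16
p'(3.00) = -3.42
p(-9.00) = 940.59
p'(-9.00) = 1425.49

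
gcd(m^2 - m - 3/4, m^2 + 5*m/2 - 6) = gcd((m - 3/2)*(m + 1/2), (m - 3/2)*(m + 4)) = m - 3/2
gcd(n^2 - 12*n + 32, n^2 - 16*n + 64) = n - 8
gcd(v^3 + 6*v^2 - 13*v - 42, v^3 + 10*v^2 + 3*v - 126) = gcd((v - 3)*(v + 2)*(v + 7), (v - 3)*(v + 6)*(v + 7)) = v^2 + 4*v - 21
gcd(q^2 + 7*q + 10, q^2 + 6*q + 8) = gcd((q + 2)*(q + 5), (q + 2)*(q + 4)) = q + 2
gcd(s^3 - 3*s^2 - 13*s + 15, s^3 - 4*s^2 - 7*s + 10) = s^2 - 6*s + 5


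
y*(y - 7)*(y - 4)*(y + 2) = y^4 - 9*y^3 + 6*y^2 + 56*y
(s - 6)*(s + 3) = s^2 - 3*s - 18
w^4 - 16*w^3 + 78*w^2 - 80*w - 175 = (w - 7)*(w - 5)^2*(w + 1)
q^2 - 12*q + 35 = (q - 7)*(q - 5)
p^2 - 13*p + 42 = (p - 7)*(p - 6)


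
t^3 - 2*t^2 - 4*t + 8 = (t - 2)^2*(t + 2)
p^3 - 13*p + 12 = (p - 3)*(p - 1)*(p + 4)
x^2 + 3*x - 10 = (x - 2)*(x + 5)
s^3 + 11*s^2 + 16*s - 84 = (s - 2)*(s + 6)*(s + 7)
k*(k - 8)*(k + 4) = k^3 - 4*k^2 - 32*k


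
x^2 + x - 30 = (x - 5)*(x + 6)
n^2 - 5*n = n*(n - 5)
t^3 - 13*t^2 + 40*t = t*(t - 8)*(t - 5)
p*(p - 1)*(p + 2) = p^3 + p^2 - 2*p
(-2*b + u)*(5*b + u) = -10*b^2 + 3*b*u + u^2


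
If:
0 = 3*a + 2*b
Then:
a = -2*b/3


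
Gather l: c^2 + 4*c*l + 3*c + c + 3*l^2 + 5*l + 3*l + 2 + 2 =c^2 + 4*c + 3*l^2 + l*(4*c + 8) + 4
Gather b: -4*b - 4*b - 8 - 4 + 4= -8*b - 8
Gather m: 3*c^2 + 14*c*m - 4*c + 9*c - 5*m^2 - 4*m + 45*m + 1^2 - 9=3*c^2 + 5*c - 5*m^2 + m*(14*c + 41) - 8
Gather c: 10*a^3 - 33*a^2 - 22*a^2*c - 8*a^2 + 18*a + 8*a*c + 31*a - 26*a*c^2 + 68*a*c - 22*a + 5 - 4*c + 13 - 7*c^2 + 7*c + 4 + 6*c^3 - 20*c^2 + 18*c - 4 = 10*a^3 - 41*a^2 + 27*a + 6*c^3 + c^2*(-26*a - 27) + c*(-22*a^2 + 76*a + 21) + 18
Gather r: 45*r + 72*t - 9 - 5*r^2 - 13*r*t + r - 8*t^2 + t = -5*r^2 + r*(46 - 13*t) - 8*t^2 + 73*t - 9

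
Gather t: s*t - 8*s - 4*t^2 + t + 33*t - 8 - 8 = -8*s - 4*t^2 + t*(s + 34) - 16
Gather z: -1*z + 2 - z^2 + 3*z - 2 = -z^2 + 2*z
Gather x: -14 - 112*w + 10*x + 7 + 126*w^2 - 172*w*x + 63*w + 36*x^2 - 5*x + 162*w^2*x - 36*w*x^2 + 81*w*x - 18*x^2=126*w^2 - 49*w + x^2*(18 - 36*w) + x*(162*w^2 - 91*w + 5) - 7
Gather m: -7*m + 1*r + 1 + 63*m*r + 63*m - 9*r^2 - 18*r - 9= m*(63*r + 56) - 9*r^2 - 17*r - 8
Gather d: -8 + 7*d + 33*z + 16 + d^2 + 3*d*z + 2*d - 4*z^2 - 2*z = d^2 + d*(3*z + 9) - 4*z^2 + 31*z + 8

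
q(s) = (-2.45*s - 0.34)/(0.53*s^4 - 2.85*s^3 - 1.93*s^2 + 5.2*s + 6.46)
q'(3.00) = -0.15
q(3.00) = 0.26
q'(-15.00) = 0.00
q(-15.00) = 0.00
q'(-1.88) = 0.41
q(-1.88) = 0.28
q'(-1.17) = 0.51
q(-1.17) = 0.77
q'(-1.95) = 0.36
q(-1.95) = 0.25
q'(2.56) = -0.38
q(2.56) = 0.37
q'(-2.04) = 0.30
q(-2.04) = 0.22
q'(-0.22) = -0.51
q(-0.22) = 0.04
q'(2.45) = -0.51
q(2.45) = 0.42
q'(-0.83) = -1.21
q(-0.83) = 0.63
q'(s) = (-2.45*s - 0.34)*(-2.12*s^3 + 8.55*s^2 + 3.86*s - 5.2)/(0.53*s^4 - 2.85*s^3 - 1.93*s^2 + 5.2*s + 6.46)^2 - 2.45/(0.53*s^4 - 2.85*s^3 - 1.93*s^2 + 5.2*s + 6.46)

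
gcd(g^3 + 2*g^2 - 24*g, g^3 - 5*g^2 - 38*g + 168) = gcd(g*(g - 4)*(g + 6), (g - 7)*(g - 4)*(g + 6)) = g^2 + 2*g - 24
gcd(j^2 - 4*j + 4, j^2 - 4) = j - 2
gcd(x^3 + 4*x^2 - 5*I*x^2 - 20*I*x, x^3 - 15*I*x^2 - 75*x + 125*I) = x - 5*I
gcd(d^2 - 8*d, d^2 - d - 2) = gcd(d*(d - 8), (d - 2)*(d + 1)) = 1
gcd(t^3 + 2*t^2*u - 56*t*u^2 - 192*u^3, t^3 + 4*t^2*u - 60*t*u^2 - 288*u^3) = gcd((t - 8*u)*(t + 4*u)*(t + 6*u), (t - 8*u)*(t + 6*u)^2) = t^2 - 2*t*u - 48*u^2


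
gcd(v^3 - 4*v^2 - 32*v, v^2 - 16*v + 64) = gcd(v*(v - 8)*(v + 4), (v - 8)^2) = v - 8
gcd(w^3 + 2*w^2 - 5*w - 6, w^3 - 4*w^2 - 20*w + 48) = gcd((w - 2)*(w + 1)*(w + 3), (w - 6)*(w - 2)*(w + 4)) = w - 2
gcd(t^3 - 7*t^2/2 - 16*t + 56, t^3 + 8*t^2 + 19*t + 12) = t + 4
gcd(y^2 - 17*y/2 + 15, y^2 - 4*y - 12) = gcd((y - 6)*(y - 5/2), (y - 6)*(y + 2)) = y - 6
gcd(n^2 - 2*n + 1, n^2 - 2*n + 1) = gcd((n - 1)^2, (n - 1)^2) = n^2 - 2*n + 1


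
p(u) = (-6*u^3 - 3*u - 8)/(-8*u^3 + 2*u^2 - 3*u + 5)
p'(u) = (-18*u^2 - 3)/(-8*u^3 + 2*u^2 - 3*u + 5) + (24*u^2 - 4*u + 3)*(-6*u^3 - 3*u - 8)/(-8*u^3 + 2*u^2 - 3*u + 5)^2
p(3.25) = 0.87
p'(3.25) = -0.07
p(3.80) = 0.84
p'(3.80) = -0.04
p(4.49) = 0.82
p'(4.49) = -0.02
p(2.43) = 0.96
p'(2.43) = -0.20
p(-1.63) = 0.46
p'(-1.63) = -0.34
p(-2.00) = 0.55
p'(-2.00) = -0.19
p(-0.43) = -0.85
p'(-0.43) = -1.94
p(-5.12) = 0.71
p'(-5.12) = -0.01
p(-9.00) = 0.73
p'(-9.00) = 0.00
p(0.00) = -1.60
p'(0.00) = -1.56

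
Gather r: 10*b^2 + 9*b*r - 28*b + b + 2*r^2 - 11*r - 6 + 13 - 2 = 10*b^2 - 27*b + 2*r^2 + r*(9*b - 11) + 5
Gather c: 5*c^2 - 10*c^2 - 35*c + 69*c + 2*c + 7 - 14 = -5*c^2 + 36*c - 7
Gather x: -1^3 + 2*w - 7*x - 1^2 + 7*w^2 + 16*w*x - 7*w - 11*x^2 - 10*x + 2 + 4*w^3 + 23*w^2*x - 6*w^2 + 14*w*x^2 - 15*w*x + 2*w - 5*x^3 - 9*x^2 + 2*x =4*w^3 + w^2 - 3*w - 5*x^3 + x^2*(14*w - 20) + x*(23*w^2 + w - 15)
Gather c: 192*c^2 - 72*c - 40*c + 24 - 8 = 192*c^2 - 112*c + 16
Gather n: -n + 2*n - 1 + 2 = n + 1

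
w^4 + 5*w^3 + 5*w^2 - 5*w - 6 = (w - 1)*(w + 1)*(w + 2)*(w + 3)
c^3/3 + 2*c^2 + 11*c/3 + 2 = (c/3 + 1)*(c + 1)*(c + 2)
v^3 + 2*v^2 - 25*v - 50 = (v - 5)*(v + 2)*(v + 5)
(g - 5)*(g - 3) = g^2 - 8*g + 15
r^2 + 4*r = r*(r + 4)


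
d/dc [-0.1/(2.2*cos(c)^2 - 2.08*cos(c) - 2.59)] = (0.208 - 0.44*cos(c))*sin(c)/(-2.2*cos(c)^2 + 2.08*cos(c) + 2.59)^2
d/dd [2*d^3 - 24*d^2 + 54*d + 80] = 6*d^2 - 48*d + 54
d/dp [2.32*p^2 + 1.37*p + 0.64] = 4.64*p + 1.37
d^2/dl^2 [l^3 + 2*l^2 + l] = 6*l + 4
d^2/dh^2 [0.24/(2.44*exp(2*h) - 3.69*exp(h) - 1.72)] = ((0.8856 - 2.3424*exp(h))*(-2.44*exp(2*h) + 3.69*exp(h) + 1.72) - 0.24*(4.88*exp(h) - 3.69)*(9.76*exp(h) - 7.38)*exp(h))*exp(h)/(-2.44*exp(2*h) + 3.69*exp(h) + 1.72)^3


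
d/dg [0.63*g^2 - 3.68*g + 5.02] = 1.26*g - 3.68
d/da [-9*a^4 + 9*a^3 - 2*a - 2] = -36*a^3 + 27*a^2 - 2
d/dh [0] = 0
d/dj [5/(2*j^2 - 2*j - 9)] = 10*(1 - 2*j)/(-2*j^2 + 2*j + 9)^2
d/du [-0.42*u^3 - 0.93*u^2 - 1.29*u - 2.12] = -1.26*u^2 - 1.86*u - 1.29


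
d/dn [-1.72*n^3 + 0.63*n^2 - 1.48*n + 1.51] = -5.16*n^2 + 1.26*n - 1.48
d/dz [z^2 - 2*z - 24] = 2*z - 2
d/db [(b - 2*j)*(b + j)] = 2*b - j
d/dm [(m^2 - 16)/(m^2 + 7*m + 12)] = 7/(m^2 + 6*m + 9)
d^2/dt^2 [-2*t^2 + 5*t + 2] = -4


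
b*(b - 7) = b^2 - 7*b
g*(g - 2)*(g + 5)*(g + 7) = g^4 + 10*g^3 + 11*g^2 - 70*g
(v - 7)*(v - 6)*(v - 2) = v^3 - 15*v^2 + 68*v - 84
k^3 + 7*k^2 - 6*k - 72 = (k - 3)*(k + 4)*(k + 6)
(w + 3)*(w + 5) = w^2 + 8*w + 15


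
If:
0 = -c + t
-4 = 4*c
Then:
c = -1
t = -1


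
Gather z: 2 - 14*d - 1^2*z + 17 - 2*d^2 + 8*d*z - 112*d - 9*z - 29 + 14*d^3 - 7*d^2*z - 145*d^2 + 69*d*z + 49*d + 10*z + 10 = 14*d^3 - 147*d^2 - 77*d + z*(-7*d^2 + 77*d)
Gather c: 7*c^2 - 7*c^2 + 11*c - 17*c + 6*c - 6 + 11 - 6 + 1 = 0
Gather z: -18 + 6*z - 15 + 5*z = 11*z - 33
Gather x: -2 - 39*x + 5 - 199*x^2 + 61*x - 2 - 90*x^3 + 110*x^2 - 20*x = -90*x^3 - 89*x^2 + 2*x + 1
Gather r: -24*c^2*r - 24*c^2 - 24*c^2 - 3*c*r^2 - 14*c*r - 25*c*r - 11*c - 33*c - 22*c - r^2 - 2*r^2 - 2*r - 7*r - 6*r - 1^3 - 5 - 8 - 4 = -48*c^2 - 66*c + r^2*(-3*c - 3) + r*(-24*c^2 - 39*c - 15) - 18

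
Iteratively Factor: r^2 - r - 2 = (r + 1)*(r - 2)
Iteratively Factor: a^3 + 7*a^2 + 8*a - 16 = (a - 1)*(a^2 + 8*a + 16) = (a - 1)*(a + 4)*(a + 4)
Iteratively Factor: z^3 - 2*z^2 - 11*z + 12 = (z + 3)*(z^2 - 5*z + 4) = (z - 1)*(z + 3)*(z - 4)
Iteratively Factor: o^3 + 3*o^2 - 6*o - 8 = (o + 1)*(o^2 + 2*o - 8) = (o - 2)*(o + 1)*(o + 4)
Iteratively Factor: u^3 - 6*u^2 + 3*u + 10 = (u - 5)*(u^2 - u - 2) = (u - 5)*(u - 2)*(u + 1)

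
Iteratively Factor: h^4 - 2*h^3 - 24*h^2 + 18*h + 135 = (h + 3)*(h^3 - 5*h^2 - 9*h + 45) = (h - 3)*(h + 3)*(h^2 - 2*h - 15) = (h - 3)*(h + 3)^2*(h - 5)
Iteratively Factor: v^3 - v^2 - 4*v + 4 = (v - 1)*(v^2 - 4) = (v - 1)*(v + 2)*(v - 2)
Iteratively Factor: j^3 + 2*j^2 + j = (j + 1)*(j^2 + j) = j*(j + 1)*(j + 1)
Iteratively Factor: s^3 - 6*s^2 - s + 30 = (s + 2)*(s^2 - 8*s + 15) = (s - 5)*(s + 2)*(s - 3)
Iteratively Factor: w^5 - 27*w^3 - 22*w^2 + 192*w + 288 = (w + 2)*(w^4 - 2*w^3 - 23*w^2 + 24*w + 144) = (w + 2)*(w + 3)*(w^3 - 5*w^2 - 8*w + 48) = (w + 2)*(w + 3)^2*(w^2 - 8*w + 16) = (w - 4)*(w + 2)*(w + 3)^2*(w - 4)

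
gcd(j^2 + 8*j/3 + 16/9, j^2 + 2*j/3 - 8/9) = j + 4/3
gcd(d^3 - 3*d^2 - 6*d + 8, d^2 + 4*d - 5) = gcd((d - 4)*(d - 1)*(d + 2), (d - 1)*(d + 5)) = d - 1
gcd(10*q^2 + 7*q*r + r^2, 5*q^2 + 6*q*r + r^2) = 5*q + r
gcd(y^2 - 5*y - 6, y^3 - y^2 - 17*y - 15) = y + 1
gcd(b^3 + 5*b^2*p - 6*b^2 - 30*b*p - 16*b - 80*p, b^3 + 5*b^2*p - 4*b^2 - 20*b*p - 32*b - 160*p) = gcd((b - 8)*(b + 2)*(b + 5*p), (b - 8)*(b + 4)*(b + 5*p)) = b^2 + 5*b*p - 8*b - 40*p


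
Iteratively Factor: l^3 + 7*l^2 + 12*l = (l)*(l^2 + 7*l + 12) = l*(l + 3)*(l + 4)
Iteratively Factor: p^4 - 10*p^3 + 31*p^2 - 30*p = (p - 3)*(p^3 - 7*p^2 + 10*p) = p*(p - 3)*(p^2 - 7*p + 10) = p*(p - 5)*(p - 3)*(p - 2)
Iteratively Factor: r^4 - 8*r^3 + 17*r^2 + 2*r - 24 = (r - 3)*(r^3 - 5*r^2 + 2*r + 8) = (r - 3)*(r + 1)*(r^2 - 6*r + 8) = (r - 4)*(r - 3)*(r + 1)*(r - 2)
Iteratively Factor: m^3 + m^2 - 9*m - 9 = (m + 1)*(m^2 - 9) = (m - 3)*(m + 1)*(m + 3)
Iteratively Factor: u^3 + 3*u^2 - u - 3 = (u + 3)*(u^2 - 1) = (u - 1)*(u + 3)*(u + 1)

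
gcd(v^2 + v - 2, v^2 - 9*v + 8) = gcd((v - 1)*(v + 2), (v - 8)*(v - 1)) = v - 1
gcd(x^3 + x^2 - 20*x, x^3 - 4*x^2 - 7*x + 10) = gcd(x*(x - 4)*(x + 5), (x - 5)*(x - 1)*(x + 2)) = 1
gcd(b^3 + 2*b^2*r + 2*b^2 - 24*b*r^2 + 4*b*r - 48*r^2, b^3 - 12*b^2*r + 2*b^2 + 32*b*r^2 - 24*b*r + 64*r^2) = -b^2 + 4*b*r - 2*b + 8*r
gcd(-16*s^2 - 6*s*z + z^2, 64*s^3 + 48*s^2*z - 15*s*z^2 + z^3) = -8*s + z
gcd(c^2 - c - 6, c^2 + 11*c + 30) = 1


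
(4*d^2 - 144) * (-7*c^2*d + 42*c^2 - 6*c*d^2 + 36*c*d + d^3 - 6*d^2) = -28*c^2*d^3 + 168*c^2*d^2 + 1008*c^2*d - 6048*c^2 - 24*c*d^4 + 144*c*d^3 + 864*c*d^2 - 5184*c*d + 4*d^5 - 24*d^4 - 144*d^3 + 864*d^2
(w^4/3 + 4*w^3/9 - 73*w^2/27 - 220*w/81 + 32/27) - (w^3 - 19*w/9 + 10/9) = w^4/3 - 5*w^3/9 - 73*w^2/27 - 49*w/81 + 2/27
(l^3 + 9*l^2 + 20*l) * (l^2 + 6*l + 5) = l^5 + 15*l^4 + 79*l^3 + 165*l^2 + 100*l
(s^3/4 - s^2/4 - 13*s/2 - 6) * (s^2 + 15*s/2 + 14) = s^5/4 + 13*s^4/8 - 39*s^3/8 - 233*s^2/4 - 136*s - 84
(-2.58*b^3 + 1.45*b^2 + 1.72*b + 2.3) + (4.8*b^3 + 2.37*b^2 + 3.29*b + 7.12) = 2.22*b^3 + 3.82*b^2 + 5.01*b + 9.42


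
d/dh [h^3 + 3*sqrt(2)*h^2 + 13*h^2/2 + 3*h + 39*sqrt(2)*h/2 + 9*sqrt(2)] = 3*h^2 + 6*sqrt(2)*h + 13*h + 3 + 39*sqrt(2)/2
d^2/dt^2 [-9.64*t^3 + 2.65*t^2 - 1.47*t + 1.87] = 5.3 - 57.84*t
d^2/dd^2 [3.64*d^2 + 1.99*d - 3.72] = 7.28000000000000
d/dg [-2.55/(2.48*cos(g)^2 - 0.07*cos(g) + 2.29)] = (0.1785 - 12.648*cos(g))*sin(g)/(2.48*cos(g)^2 - 0.07*cos(g) + 2.29)^2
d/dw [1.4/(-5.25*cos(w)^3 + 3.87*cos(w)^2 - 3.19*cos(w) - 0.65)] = (-22.05*cos(w)^2 + 10.836*cos(w) - 4.466)*sin(w)/(5.25*cos(w)^3 - 3.87*cos(w)^2 + 3.19*cos(w) + 0.65)^2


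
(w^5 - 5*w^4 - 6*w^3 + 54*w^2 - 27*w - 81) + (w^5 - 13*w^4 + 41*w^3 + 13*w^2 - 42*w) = 2*w^5 - 18*w^4 + 35*w^3 + 67*w^2 - 69*w - 81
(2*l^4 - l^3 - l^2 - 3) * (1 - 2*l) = -4*l^5 + 4*l^4 + l^3 - l^2 + 6*l - 3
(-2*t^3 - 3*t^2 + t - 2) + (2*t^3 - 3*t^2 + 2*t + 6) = -6*t^2 + 3*t + 4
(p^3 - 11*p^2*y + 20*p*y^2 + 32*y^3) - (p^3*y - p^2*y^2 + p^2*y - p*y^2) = -p^3*y + p^3 + p^2*y^2 - 12*p^2*y + 21*p*y^2 + 32*y^3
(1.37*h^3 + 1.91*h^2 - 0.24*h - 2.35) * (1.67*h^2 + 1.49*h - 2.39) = 2.2879*h^5 + 5.231*h^4 - 0.8292*h^3 - 8.847*h^2 - 2.9279*h + 5.6165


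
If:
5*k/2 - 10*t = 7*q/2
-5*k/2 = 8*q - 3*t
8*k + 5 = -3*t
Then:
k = -1810/3241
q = 50/463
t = -575/3241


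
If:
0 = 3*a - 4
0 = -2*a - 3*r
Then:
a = 4/3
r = -8/9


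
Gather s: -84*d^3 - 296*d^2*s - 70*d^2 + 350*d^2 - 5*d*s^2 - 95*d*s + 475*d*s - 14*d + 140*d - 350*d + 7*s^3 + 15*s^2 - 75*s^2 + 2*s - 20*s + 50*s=-84*d^3 + 280*d^2 - 224*d + 7*s^3 + s^2*(-5*d - 60) + s*(-296*d^2 + 380*d + 32)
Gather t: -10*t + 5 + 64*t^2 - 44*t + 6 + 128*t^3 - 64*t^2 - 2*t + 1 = 128*t^3 - 56*t + 12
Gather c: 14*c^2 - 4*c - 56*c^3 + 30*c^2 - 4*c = -56*c^3 + 44*c^2 - 8*c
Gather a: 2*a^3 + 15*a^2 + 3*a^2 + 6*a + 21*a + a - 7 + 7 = 2*a^3 + 18*a^2 + 28*a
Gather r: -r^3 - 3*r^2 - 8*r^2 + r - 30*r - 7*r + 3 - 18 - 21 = -r^3 - 11*r^2 - 36*r - 36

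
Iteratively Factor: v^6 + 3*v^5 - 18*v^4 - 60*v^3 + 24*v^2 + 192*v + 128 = (v + 1)*(v^5 + 2*v^4 - 20*v^3 - 40*v^2 + 64*v + 128) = (v - 4)*(v + 1)*(v^4 + 6*v^3 + 4*v^2 - 24*v - 32) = (v - 4)*(v - 2)*(v + 1)*(v^3 + 8*v^2 + 20*v + 16) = (v - 4)*(v - 2)*(v + 1)*(v + 4)*(v^2 + 4*v + 4) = (v - 4)*(v - 2)*(v + 1)*(v + 2)*(v + 4)*(v + 2)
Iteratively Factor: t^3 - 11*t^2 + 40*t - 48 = (t - 4)*(t^2 - 7*t + 12) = (t - 4)^2*(t - 3)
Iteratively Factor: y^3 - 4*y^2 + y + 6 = (y - 2)*(y^2 - 2*y - 3) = (y - 2)*(y + 1)*(y - 3)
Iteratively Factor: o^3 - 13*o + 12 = (o - 1)*(o^2 + o - 12) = (o - 1)*(o + 4)*(o - 3)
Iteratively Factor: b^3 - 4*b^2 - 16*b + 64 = (b - 4)*(b^2 - 16) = (b - 4)^2*(b + 4)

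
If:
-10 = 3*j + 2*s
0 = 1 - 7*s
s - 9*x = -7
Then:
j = -24/7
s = 1/7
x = 50/63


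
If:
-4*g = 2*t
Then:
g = -t/2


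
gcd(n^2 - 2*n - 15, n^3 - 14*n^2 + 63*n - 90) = n - 5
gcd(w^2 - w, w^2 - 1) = w - 1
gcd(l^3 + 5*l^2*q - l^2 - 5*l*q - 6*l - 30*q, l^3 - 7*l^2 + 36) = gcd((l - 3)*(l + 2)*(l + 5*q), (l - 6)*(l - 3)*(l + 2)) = l^2 - l - 6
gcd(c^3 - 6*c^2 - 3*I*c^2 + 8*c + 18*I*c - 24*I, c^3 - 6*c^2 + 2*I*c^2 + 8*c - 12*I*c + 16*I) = c^2 - 6*c + 8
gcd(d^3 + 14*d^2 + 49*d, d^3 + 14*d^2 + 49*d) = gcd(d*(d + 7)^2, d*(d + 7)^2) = d^3 + 14*d^2 + 49*d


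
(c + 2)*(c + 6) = c^2 + 8*c + 12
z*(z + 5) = z^2 + 5*z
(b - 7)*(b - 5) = b^2 - 12*b + 35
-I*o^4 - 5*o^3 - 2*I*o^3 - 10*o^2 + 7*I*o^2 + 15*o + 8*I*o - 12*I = (o + 3)*(o - 4*I)*(o - I)*(-I*o + I)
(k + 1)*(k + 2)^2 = k^3 + 5*k^2 + 8*k + 4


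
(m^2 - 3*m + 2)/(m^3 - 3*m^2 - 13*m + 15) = (m - 2)/(m^2 - 2*m - 15)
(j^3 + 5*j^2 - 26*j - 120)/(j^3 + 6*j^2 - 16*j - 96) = (j - 5)/(j - 4)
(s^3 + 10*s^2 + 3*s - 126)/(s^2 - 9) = (s^2 + 13*s + 42)/(s + 3)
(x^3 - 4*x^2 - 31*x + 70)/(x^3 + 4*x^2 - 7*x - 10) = (x - 7)/(x + 1)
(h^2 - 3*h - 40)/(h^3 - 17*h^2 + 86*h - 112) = (h + 5)/(h^2 - 9*h + 14)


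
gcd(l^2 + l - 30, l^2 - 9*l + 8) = 1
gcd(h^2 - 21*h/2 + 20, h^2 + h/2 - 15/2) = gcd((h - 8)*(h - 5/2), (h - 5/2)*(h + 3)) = h - 5/2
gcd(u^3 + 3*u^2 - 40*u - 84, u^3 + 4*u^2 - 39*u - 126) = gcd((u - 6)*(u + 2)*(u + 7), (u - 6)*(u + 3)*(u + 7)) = u^2 + u - 42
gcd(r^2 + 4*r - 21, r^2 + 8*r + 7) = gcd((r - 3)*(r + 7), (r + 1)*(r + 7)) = r + 7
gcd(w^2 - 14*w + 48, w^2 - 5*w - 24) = w - 8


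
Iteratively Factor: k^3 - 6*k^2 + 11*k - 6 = (k - 1)*(k^2 - 5*k + 6) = (k - 2)*(k - 1)*(k - 3)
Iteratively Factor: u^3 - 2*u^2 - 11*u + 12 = (u - 4)*(u^2 + 2*u - 3) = (u - 4)*(u - 1)*(u + 3)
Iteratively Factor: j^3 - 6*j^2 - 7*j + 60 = (j - 5)*(j^2 - j - 12) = (j - 5)*(j - 4)*(j + 3)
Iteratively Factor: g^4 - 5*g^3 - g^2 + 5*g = (g + 1)*(g^3 - 6*g^2 + 5*g) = (g - 1)*(g + 1)*(g^2 - 5*g) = (g - 5)*(g - 1)*(g + 1)*(g)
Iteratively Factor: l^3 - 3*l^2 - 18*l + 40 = (l - 5)*(l^2 + 2*l - 8) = (l - 5)*(l + 4)*(l - 2)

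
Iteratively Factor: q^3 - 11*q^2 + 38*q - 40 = (q - 5)*(q^2 - 6*q + 8) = (q - 5)*(q - 4)*(q - 2)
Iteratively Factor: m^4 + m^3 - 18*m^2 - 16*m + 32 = (m + 2)*(m^3 - m^2 - 16*m + 16) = (m - 4)*(m + 2)*(m^2 + 3*m - 4) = (m - 4)*(m + 2)*(m + 4)*(m - 1)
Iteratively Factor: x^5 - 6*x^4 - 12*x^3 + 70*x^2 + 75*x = (x)*(x^4 - 6*x^3 - 12*x^2 + 70*x + 75) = x*(x + 3)*(x^3 - 9*x^2 + 15*x + 25) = x*(x - 5)*(x + 3)*(x^2 - 4*x - 5) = x*(x - 5)*(x + 1)*(x + 3)*(x - 5)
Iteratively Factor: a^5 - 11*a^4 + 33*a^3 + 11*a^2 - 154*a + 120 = (a - 4)*(a^4 - 7*a^3 + 5*a^2 + 31*a - 30) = (a - 5)*(a - 4)*(a^3 - 2*a^2 - 5*a + 6) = (a - 5)*(a - 4)*(a - 3)*(a^2 + a - 2) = (a - 5)*(a - 4)*(a - 3)*(a + 2)*(a - 1)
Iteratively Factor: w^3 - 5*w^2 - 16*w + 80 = (w + 4)*(w^2 - 9*w + 20) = (w - 4)*(w + 4)*(w - 5)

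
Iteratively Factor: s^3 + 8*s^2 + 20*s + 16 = (s + 2)*(s^2 + 6*s + 8) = (s + 2)^2*(s + 4)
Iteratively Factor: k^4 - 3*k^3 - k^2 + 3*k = (k)*(k^3 - 3*k^2 - k + 3) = k*(k - 3)*(k^2 - 1) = k*(k - 3)*(k - 1)*(k + 1)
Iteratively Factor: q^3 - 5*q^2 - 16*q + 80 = (q - 5)*(q^2 - 16) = (q - 5)*(q + 4)*(q - 4)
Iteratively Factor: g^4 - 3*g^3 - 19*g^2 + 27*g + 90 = (g - 5)*(g^3 + 2*g^2 - 9*g - 18) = (g - 5)*(g - 3)*(g^2 + 5*g + 6) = (g - 5)*(g - 3)*(g + 3)*(g + 2)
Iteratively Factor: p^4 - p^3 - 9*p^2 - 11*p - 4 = (p + 1)*(p^3 - 2*p^2 - 7*p - 4) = (p + 1)^2*(p^2 - 3*p - 4) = (p - 4)*(p + 1)^2*(p + 1)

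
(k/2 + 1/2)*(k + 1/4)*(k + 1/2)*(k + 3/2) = k^4/2 + 13*k^3/8 + 7*k^2/4 + 23*k/32 + 3/32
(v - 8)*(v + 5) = v^2 - 3*v - 40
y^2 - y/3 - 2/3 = (y - 1)*(y + 2/3)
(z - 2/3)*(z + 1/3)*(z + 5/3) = z^3 + 4*z^2/3 - 7*z/9 - 10/27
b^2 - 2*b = b*(b - 2)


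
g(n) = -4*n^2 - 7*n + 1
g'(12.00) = -103.00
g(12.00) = -659.00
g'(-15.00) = 113.00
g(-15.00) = -794.00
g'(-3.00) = 17.00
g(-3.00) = -14.00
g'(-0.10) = -6.20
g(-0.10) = 1.66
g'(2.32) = -25.56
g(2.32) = -36.77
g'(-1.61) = 5.88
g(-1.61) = 1.90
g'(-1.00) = 1.00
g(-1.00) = 4.00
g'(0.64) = -12.12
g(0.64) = -5.12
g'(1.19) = -16.52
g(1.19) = -12.99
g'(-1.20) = 2.60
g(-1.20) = 3.64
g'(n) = -8*n - 7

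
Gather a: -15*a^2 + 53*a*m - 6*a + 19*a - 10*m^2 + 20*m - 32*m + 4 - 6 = -15*a^2 + a*(53*m + 13) - 10*m^2 - 12*m - 2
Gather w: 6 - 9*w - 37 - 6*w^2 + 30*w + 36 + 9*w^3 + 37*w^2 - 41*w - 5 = 9*w^3 + 31*w^2 - 20*w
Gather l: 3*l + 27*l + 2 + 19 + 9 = 30*l + 30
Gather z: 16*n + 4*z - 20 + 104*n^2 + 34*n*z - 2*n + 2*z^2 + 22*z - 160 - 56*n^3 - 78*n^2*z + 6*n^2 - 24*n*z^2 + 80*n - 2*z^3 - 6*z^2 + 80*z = -56*n^3 + 110*n^2 + 94*n - 2*z^3 + z^2*(-24*n - 4) + z*(-78*n^2 + 34*n + 106) - 180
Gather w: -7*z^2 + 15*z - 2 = -7*z^2 + 15*z - 2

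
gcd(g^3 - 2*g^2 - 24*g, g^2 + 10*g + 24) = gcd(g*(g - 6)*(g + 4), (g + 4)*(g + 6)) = g + 4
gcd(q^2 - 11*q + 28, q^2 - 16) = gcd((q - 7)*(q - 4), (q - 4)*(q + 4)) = q - 4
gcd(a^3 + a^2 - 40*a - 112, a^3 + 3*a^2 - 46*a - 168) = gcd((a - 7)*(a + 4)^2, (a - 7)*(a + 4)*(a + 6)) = a^2 - 3*a - 28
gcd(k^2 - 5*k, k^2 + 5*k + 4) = 1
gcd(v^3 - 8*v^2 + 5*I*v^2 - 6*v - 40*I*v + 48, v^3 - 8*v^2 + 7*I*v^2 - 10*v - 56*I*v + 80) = v^2 + v*(-8 + 2*I) - 16*I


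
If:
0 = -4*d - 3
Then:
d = -3/4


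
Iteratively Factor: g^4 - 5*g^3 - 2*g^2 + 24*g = (g - 4)*(g^3 - g^2 - 6*g) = (g - 4)*(g + 2)*(g^2 - 3*g) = g*(g - 4)*(g + 2)*(g - 3)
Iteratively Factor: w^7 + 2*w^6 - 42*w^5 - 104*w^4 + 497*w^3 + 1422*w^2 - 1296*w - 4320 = (w + 3)*(w^6 - w^5 - 39*w^4 + 13*w^3 + 458*w^2 + 48*w - 1440) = (w + 3)^2*(w^5 - 4*w^4 - 27*w^3 + 94*w^2 + 176*w - 480) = (w - 4)*(w + 3)^2*(w^4 - 27*w^2 - 14*w + 120) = (w - 5)*(w - 4)*(w + 3)^2*(w^3 + 5*w^2 - 2*w - 24) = (w - 5)*(w - 4)*(w + 3)^2*(w + 4)*(w^2 + w - 6) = (w - 5)*(w - 4)*(w - 2)*(w + 3)^2*(w + 4)*(w + 3)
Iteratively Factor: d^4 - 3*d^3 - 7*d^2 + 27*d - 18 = (d - 3)*(d^3 - 7*d + 6) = (d - 3)*(d - 1)*(d^2 + d - 6) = (d - 3)*(d - 2)*(d - 1)*(d + 3)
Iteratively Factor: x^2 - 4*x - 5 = (x - 5)*(x + 1)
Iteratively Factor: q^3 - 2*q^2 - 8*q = (q - 4)*(q^2 + 2*q) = (q - 4)*(q + 2)*(q)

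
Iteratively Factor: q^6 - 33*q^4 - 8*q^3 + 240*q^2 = (q)*(q^5 - 33*q^3 - 8*q^2 + 240*q) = q*(q + 4)*(q^4 - 4*q^3 - 17*q^2 + 60*q) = q*(q + 4)^2*(q^3 - 8*q^2 + 15*q) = q^2*(q + 4)^2*(q^2 - 8*q + 15) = q^2*(q - 3)*(q + 4)^2*(q - 5)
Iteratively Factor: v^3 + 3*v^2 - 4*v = (v + 4)*(v^2 - v) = (v - 1)*(v + 4)*(v)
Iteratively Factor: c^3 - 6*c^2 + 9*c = (c)*(c^2 - 6*c + 9) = c*(c - 3)*(c - 3)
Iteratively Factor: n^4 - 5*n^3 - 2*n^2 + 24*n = (n)*(n^3 - 5*n^2 - 2*n + 24) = n*(n + 2)*(n^2 - 7*n + 12) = n*(n - 4)*(n + 2)*(n - 3)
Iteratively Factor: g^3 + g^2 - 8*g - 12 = (g - 3)*(g^2 + 4*g + 4) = (g - 3)*(g + 2)*(g + 2)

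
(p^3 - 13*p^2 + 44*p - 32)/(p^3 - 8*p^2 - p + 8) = (p - 4)/(p + 1)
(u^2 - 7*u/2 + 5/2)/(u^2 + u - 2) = (u - 5/2)/(u + 2)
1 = 1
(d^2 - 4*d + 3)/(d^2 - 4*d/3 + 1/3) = 3*(d - 3)/(3*d - 1)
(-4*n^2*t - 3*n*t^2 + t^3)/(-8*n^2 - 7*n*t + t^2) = t*(-4*n + t)/(-8*n + t)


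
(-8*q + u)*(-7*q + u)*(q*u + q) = 56*q^3*u + 56*q^3 - 15*q^2*u^2 - 15*q^2*u + q*u^3 + q*u^2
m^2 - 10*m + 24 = (m - 6)*(m - 4)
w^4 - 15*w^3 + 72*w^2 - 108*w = w*(w - 6)^2*(w - 3)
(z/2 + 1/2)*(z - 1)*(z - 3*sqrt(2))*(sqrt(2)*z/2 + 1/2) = sqrt(2)*z^4/4 - 5*z^3/4 - sqrt(2)*z^2 + 5*z/4 + 3*sqrt(2)/4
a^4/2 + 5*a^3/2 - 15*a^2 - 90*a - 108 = (a/2 + 1)*(a - 6)*(a + 3)*(a + 6)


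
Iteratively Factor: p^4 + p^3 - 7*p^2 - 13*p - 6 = (p + 2)*(p^3 - p^2 - 5*p - 3) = (p - 3)*(p + 2)*(p^2 + 2*p + 1) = (p - 3)*(p + 1)*(p + 2)*(p + 1)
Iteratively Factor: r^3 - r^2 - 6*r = (r + 2)*(r^2 - 3*r) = (r - 3)*(r + 2)*(r)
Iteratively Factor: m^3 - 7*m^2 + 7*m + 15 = (m - 5)*(m^2 - 2*m - 3) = (m - 5)*(m + 1)*(m - 3)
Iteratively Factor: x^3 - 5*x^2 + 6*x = (x - 3)*(x^2 - 2*x) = (x - 3)*(x - 2)*(x)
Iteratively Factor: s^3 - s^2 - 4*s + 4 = (s - 2)*(s^2 + s - 2) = (s - 2)*(s - 1)*(s + 2)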